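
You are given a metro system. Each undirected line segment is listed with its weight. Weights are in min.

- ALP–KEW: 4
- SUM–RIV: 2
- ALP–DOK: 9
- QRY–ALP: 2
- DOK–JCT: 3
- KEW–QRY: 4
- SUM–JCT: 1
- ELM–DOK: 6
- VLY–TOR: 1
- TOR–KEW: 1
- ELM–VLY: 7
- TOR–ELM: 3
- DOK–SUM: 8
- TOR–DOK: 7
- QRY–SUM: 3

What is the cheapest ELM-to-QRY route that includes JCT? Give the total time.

Shortest ELM→JCT: ELM–DOK–JCT = 9
Best JCT to QRY: JCT–SUM–QRY costing 4
Total via JCT: 9 + 4 = 13 min.

13 min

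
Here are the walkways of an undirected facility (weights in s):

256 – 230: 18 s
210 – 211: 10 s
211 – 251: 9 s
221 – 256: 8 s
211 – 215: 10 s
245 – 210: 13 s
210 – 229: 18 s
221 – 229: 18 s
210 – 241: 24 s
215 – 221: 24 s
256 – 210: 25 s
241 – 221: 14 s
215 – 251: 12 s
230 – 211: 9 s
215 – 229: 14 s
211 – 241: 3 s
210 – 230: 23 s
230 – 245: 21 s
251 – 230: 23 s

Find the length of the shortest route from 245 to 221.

40 s

Enumerating some paths:
245 - 210 - 211 - 241 - 221: 13+10+3+14 = 40
245 - 210 - 256 - 221: 13+25+8 = 46
Cheapest is 245 - 210 - 211 - 241 - 221 at 40 s.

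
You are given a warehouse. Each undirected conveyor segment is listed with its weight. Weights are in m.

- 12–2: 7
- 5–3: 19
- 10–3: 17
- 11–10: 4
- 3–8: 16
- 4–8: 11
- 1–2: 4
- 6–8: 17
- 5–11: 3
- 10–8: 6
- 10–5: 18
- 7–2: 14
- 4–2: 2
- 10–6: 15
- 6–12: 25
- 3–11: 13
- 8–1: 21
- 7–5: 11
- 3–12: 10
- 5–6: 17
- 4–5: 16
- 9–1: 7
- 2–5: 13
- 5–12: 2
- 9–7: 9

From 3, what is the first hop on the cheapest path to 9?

Compare a few routes:
3–12–5–7–9: 10+2+11+9 = 32
3–11–5–7–9: 13+3+11+9 = 36
3–12–2–1–9: 10+7+4+7 = 28
Cheapest is 3–12–2–1–9 at 28 m.
So from 3 the first move is to 12.

12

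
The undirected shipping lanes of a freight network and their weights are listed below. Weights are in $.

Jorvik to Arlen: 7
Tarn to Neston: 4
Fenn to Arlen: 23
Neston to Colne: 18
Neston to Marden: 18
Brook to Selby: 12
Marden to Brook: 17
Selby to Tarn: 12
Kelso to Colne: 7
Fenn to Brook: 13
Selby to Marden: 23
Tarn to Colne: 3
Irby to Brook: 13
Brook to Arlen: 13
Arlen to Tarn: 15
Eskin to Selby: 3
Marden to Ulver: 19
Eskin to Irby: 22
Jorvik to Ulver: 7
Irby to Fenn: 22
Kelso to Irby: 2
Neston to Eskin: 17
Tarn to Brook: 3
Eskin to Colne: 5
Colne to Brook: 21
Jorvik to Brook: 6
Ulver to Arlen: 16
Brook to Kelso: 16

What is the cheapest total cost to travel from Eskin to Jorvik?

Compare a few routes:
Eskin–Selby–Brook–Jorvik: 3+12+6 = 21
Eskin–Colne–Tarn–Brook–Jorvik: 5+3+3+6 = 17
Eskin–Selby–Tarn–Brook–Jorvik: 3+12+3+6 = 24
Eskin–Neston–Tarn–Brook–Jorvik: 17+4+3+6 = 30
The minimum is $17 via Eskin–Colne–Tarn–Brook–Jorvik.

$17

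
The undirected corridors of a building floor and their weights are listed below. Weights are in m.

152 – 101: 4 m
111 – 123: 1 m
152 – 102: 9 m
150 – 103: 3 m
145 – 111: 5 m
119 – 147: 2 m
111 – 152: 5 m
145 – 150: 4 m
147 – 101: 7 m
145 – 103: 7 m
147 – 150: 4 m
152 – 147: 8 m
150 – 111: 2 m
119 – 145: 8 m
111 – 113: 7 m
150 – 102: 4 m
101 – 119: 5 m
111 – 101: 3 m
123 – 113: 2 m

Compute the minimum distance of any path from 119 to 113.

Candidate routes:
119 → 147 → 101 → 111 → 123 → 113: 2+7+3+1+2 = 15
119 → 101 → 111 → 123 → 113: 5+3+1+2 = 11
119 → 147 → 150 → 111 → 113: 2+4+2+7 = 15
Cheapest is 119 → 101 → 111 → 123 → 113 at 11 m.

11 m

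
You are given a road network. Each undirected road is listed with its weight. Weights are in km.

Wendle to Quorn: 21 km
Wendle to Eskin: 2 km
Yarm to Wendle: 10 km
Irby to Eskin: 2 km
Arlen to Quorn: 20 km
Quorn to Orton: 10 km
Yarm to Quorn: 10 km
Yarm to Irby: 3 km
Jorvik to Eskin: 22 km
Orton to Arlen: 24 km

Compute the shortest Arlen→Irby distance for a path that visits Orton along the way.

Best Arlen to Orton: Arlen–Orton costing 24
Shortest Orton→Irby: Orton–Quorn–Yarm–Irby = 23
Total via Orton: 24 + 23 = 47 km.

47 km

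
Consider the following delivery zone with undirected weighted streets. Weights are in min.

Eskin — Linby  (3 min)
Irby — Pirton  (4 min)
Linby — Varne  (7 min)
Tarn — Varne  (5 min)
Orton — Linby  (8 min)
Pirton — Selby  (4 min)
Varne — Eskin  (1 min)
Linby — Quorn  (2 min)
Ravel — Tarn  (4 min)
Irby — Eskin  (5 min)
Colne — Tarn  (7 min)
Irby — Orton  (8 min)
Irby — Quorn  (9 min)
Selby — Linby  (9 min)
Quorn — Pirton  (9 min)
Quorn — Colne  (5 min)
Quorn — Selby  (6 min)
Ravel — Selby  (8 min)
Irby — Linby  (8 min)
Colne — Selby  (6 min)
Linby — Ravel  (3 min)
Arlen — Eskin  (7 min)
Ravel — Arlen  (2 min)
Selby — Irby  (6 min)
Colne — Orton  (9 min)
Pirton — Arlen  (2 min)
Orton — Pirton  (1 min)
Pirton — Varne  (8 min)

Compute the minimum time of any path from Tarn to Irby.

Settle nodes by increasing distance from Tarn:
Tarn: 0
Ravel: 4  (via Tarn)
Varne: 5  (via Tarn)
Eskin: 6  (via Varne)
Arlen: 6  (via Ravel)
Colne: 7  (via Tarn)
Linby: 7  (via Ravel)
Pirton: 8  (via Arlen)
Quorn: 9  (via Linby)
Orton: 9  (via Pirton)
Irby: 11  (via Eskin)
Shortest route: Tarn–Varne–Eskin–Irby = 11 min.

11 min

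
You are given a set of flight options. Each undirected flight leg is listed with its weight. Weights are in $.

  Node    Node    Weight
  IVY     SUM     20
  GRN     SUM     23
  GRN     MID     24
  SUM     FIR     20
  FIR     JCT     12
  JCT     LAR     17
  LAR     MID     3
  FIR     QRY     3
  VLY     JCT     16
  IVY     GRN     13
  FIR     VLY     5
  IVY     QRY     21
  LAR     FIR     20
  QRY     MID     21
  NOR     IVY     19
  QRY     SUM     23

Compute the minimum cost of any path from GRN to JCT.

Shortest distances from GRN:
GRN: 0
IVY: 13  (via GRN)
SUM: 23  (via GRN)
MID: 24  (via GRN)
LAR: 27  (via MID)
NOR: 32  (via IVY)
QRY: 34  (via IVY)
FIR: 37  (via QRY)
VLY: 42  (via FIR)
JCT: 44  (via LAR)
Shortest route: GRN–MID–LAR–JCT = $44.

$44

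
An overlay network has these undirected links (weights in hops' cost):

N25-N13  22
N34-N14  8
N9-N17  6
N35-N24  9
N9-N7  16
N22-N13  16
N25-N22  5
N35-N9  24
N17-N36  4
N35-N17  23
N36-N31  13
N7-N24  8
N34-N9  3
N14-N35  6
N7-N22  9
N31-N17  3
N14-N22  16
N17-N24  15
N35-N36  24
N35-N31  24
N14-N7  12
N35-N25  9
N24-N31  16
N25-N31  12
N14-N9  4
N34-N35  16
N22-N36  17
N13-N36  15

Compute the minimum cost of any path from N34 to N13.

Compare a few routes:
N34–N9–N14–N22–N13: 3+4+16+16 = 39
N34–N9–N17–N36–N13: 3+6+4+15 = 28
N34–N14–N9–N17–N36–N13: 8+4+6+4+15 = 37
Cheapest is N34–N9–N17–N36–N13 at 28 hops' cost.

28 hops' cost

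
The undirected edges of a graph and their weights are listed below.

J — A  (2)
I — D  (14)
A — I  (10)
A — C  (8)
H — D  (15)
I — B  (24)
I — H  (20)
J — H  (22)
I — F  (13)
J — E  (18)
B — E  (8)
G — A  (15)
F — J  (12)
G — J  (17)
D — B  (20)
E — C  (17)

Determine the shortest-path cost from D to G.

39

Compare a few routes:
D - H - J - A - G: 15+22+2+15 = 54
D - I - A - G: 14+10+15 = 39
D - I - A - J - G: 14+10+2+17 = 43
The minimum is 39 via D - I - A - G.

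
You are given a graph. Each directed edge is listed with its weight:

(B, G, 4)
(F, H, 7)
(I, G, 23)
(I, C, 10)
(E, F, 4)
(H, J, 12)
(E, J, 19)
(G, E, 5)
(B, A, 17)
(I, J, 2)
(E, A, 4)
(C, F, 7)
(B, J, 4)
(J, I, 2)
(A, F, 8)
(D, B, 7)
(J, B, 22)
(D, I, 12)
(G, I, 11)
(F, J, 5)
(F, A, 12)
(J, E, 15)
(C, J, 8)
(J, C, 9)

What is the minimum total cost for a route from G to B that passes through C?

51

Best G to C: G–I–C costing 21
Shortest C→B: C–J–B = 30
Total via C: 21 + 30 = 51.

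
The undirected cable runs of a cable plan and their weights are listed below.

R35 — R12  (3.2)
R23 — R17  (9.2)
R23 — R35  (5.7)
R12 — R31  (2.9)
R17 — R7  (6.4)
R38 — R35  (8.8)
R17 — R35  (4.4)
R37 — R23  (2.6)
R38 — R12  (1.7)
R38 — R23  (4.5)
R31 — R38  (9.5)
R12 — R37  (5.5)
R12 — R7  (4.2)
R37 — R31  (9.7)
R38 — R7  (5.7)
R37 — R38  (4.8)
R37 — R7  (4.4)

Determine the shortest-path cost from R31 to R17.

Settle nodes by increasing distance from R31:
R31: 0
R12: 2.9  (via R31)
R38: 4.6  (via R12)
R35: 6.1  (via R12)
R7: 7.1  (via R12)
R37: 8.4  (via R12)
R23: 9.1  (via R38)
R17: 10.5  (via R35)
Shortest route: R31–R12–R35–R17 = 10.5.

10.5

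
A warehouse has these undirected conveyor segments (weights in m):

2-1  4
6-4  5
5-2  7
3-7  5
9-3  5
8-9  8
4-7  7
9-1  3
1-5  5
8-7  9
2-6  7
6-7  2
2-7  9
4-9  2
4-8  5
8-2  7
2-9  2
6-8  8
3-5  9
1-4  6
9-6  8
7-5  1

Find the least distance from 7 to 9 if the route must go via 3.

Shortest 7→3: 7 → 3 = 5
Shortest 3→9: 3 → 9 = 5
Total via 3: 5 + 5 = 10 m.

10 m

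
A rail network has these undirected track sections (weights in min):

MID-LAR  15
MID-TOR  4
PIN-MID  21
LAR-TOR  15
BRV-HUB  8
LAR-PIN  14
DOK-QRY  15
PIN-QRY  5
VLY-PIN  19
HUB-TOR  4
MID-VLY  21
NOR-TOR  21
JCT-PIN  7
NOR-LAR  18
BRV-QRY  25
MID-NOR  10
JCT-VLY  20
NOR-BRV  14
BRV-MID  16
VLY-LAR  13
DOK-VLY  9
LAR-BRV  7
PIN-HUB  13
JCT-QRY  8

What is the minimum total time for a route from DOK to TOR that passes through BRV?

41 min

Best DOK to BRV: DOK → VLY → LAR → BRV costing 29
Best BRV to TOR: BRV → HUB → TOR costing 12
Total via BRV: 29 + 12 = 41 min.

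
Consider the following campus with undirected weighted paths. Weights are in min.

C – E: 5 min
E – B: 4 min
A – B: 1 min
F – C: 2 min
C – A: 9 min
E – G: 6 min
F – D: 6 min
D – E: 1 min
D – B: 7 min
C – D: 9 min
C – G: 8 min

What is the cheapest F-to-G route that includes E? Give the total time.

Shortest F→E: F–C–E = 7
Best E to G: E–G costing 6
Total via E: 7 + 6 = 13 min.

13 min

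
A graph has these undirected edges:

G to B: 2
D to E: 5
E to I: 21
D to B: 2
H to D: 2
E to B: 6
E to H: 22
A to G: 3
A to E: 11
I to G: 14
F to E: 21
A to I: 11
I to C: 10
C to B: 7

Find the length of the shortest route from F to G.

29

Candidate routes:
F → E → H → D → B → G: 21+22+2+2+2 = 49
F → E → A → G: 21+11+3 = 35
F → E → B → G: 21+6+2 = 29
F → E → D → B → G: 21+5+2+2 = 30
Cheapest is F → E → B → G at 29.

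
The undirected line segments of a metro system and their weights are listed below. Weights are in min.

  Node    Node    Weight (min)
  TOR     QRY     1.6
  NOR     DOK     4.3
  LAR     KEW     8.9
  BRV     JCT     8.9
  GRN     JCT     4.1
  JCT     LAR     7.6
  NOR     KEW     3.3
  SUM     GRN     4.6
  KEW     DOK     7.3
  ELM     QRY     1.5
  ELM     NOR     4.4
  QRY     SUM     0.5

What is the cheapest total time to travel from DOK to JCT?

19.4 min

Enumerating some paths:
DOK - KEW - LAR - JCT: 7.3+8.9+7.6 = 23.8
DOK - NOR - ELM - QRY - SUM - GRN - JCT: 4.3+4.4+1.5+0.5+4.6+4.1 = 19.4
Cheapest is DOK - NOR - ELM - QRY - SUM - GRN - JCT at 19.4 min.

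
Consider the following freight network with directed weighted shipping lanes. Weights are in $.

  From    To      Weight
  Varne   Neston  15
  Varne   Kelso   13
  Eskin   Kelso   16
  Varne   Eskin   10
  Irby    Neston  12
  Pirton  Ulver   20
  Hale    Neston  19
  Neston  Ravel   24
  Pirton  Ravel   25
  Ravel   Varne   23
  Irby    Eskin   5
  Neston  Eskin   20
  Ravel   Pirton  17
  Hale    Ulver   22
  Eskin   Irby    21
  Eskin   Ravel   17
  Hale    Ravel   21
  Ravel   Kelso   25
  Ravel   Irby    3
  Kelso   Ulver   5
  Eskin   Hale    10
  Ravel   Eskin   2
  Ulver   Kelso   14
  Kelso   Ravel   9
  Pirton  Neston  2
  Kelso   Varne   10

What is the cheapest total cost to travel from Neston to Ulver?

Candidate routes:
Neston → Ravel → Irby → Eskin → Kelso → Ulver: 24+3+5+16+5 = 53
Neston → Ravel → Eskin → Kelso → Ulver: 24+2+16+5 = 47
Neston → Eskin → Hale → Ulver: 20+10+22 = 52
Neston → Eskin → Kelso → Ulver: 20+16+5 = 41
Cheapest is Neston → Eskin → Kelso → Ulver at $41.

$41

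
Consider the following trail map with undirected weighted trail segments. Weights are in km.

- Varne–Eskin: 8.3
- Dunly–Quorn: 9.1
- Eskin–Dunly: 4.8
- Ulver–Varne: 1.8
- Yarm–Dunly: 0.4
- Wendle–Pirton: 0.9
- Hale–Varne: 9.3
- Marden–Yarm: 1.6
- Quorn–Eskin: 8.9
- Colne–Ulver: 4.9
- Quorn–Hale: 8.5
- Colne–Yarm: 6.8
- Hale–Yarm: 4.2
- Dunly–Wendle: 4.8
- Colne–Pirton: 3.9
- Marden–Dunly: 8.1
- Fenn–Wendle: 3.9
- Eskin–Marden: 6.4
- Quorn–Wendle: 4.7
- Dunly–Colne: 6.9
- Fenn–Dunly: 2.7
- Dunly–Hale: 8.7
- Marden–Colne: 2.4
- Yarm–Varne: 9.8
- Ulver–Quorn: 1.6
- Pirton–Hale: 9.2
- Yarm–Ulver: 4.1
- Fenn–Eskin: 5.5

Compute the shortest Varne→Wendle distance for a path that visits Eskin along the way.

17.7 km

Best Varne to Eskin: Varne → Eskin costing 8.3
Shortest Eskin→Wendle: Eskin → Fenn → Wendle = 9.4
Total via Eskin: 8.3 + 9.4 = 17.7 km.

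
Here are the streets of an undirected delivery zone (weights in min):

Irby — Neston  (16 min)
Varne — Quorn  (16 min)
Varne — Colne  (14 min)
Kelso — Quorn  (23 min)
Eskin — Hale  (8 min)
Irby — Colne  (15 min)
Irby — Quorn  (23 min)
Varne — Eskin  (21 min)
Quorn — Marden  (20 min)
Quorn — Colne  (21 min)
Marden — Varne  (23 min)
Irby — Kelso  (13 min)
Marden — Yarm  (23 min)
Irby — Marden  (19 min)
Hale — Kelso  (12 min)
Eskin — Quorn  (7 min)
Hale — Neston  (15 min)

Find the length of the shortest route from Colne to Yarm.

57 min

Running Dijkstra from Colne:
Colne: 0
Varne: 14  (via Colne)
Irby: 15  (via Colne)
Quorn: 21  (via Colne)
Eskin: 28  (via Quorn)
Kelso: 28  (via Irby)
Neston: 31  (via Irby)
Marden: 34  (via Irby)
Hale: 36  (via Eskin)
Yarm: 57  (via Marden)
Shortest route: Colne–Irby–Marden–Yarm = 57 min.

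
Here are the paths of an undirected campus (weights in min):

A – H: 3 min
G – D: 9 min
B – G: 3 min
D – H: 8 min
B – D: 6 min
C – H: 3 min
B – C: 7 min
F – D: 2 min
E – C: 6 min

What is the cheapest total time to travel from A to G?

Shortest distances from A:
A: 0
H: 3  (via A)
C: 6  (via H)
D: 11  (via H)
E: 12  (via C)
B: 13  (via C)
F: 13  (via D)
G: 16  (via B)
Shortest route: A → H → C → B → G = 16 min.

16 min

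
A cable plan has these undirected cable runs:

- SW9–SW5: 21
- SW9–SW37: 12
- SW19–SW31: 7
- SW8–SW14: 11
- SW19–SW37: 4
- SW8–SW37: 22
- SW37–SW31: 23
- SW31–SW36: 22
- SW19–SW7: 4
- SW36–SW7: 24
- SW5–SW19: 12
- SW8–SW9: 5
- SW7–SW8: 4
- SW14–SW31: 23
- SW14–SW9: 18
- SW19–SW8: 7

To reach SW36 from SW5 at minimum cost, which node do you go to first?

Compare a few routes:
SW5 → SW19 → SW8 → SW7 → SW36: 12+7+4+24 = 47
SW5 → SW19 → SW31 → SW36: 12+7+22 = 41
SW5 → SW19 → SW7 → SW36: 12+4+24 = 40
Cheapest is SW5 → SW19 → SW7 → SW36 at 40.
So from SW5 the first move is to SW19.

SW19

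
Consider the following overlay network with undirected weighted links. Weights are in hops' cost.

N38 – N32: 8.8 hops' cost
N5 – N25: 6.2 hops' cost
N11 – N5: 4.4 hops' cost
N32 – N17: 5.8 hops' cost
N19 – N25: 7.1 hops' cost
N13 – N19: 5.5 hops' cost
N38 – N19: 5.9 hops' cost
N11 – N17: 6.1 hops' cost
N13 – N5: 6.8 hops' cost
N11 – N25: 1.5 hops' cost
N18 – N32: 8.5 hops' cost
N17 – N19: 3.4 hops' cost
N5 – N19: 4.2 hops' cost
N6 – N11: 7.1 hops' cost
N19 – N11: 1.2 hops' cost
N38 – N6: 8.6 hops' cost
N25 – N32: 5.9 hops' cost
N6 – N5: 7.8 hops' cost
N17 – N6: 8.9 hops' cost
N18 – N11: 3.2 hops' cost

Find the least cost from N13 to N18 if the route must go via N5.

14.4 hops' cost

Shortest N13→N5: N13 → N5 = 6.8
Best N5 to N18: N5 → N11 → N18 costing 7.6
Total via N5: 6.8 + 7.6 = 14.4 hops' cost.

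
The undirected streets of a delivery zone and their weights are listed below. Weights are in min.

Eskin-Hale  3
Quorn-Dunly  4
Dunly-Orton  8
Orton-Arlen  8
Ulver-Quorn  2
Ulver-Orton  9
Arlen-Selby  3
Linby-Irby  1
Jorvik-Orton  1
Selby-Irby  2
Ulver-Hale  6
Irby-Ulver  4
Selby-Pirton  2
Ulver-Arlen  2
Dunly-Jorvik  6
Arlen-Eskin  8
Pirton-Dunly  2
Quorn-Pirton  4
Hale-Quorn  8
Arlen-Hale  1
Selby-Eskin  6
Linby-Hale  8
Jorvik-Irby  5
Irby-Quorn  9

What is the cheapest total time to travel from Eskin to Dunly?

10 min

Settle nodes by increasing distance from Eskin:
Eskin: 0
Hale: 3  (via Eskin)
Arlen: 4  (via Hale)
Selby: 6  (via Eskin)
Ulver: 6  (via Arlen)
Irby: 8  (via Selby)
Quorn: 8  (via Ulver)
Pirton: 8  (via Selby)
Linby: 9  (via Irby)
Dunly: 10  (via Pirton)
Shortest route: Eskin–Selby–Pirton–Dunly = 10 min.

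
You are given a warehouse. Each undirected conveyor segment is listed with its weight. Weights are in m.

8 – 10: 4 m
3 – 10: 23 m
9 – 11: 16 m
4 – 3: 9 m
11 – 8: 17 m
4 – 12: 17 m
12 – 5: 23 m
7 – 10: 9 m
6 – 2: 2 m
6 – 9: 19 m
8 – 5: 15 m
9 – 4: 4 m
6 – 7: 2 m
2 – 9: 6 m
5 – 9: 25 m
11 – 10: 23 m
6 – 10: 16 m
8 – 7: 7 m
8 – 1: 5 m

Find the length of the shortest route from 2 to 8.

Candidate routes:
2 → 6 → 10 → 8: 2+16+4 = 22
2 → 6 → 7 → 8: 2+2+7 = 11
2 → 6 → 7 → 10 → 8: 2+2+9+4 = 17
The minimum is 11 m via 2 → 6 → 7 → 8.

11 m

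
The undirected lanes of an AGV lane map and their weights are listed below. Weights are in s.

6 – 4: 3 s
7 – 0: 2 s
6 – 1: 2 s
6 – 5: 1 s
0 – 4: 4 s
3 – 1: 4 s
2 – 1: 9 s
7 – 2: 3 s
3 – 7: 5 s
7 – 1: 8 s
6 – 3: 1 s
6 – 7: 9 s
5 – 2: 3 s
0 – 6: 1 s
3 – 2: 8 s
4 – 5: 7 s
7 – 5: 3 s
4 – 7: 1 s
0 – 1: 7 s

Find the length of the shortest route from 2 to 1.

Settle nodes by increasing distance from 2:
2: 0
5: 3  (via 2)
7: 3  (via 2)
4: 4  (via 7)
6: 4  (via 5)
0: 5  (via 7)
3: 5  (via 6)
1: 6  (via 6)
Shortest route: 2–5–6–1 = 6 s.

6 s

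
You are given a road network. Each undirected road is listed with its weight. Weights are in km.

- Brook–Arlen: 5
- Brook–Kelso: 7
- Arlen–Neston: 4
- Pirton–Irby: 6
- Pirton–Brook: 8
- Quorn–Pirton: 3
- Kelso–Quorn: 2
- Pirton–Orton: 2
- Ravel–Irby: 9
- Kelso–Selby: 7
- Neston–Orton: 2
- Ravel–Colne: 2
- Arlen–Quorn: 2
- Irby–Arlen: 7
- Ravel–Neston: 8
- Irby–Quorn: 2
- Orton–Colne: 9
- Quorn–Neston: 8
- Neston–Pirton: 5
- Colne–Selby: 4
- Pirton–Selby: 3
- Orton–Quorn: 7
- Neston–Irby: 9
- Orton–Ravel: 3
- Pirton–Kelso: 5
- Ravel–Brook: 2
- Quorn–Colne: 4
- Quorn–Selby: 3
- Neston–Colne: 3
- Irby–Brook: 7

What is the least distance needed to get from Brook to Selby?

Running Dijkstra from Brook:
Brook: 0
Ravel: 2  (via Brook)
Colne: 4  (via Ravel)
Arlen: 5  (via Brook)
Orton: 5  (via Ravel)
Quorn: 7  (via Arlen)
Neston: 7  (via Colne)
Kelso: 7  (via Brook)
Pirton: 7  (via Orton)
Irby: 7  (via Brook)
Selby: 8  (via Colne)
Shortest route: Brook → Ravel → Colne → Selby = 8 km.

8 km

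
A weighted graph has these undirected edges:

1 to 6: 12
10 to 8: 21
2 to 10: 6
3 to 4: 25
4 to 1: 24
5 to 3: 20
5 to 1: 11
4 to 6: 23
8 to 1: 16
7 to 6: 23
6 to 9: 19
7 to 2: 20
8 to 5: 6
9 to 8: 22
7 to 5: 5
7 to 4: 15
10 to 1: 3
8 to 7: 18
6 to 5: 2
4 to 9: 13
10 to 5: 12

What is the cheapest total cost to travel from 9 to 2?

39

Shortest distances from 9:
9: 0
4: 13  (via 9)
6: 19  (via 9)
5: 21  (via 6)
8: 22  (via 9)
7: 26  (via 5)
1: 31  (via 6)
10: 33  (via 5)
3: 38  (via 4)
2: 39  (via 10)
Shortest route: 9 → 6 → 5 → 10 → 2 = 39.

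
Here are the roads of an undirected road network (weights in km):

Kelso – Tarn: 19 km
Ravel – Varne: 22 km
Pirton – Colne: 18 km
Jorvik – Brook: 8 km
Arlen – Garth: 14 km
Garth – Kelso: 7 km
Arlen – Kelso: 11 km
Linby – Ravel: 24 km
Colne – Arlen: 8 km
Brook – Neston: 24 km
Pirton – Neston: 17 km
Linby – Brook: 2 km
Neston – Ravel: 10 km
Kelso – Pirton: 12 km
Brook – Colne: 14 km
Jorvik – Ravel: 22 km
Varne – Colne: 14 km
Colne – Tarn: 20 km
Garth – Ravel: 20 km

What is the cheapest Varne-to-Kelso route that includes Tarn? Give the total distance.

53 km

Best Varne to Tarn: Varne → Colne → Tarn costing 34
Best Tarn to Kelso: Tarn → Kelso costing 19
Total via Tarn: 34 + 19 = 53 km.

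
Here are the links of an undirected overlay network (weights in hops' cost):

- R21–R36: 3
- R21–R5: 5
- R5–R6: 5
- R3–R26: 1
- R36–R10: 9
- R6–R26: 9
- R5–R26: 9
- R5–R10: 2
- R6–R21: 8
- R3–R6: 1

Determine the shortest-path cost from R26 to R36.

13 hops' cost

Shortest distances from R26:
R26: 0
R3: 1  (via R26)
R6: 2  (via R3)
R5: 7  (via R6)
R10: 9  (via R5)
R21: 10  (via R6)
R36: 13  (via R21)
Shortest route: R26–R3–R6–R21–R36 = 13 hops' cost.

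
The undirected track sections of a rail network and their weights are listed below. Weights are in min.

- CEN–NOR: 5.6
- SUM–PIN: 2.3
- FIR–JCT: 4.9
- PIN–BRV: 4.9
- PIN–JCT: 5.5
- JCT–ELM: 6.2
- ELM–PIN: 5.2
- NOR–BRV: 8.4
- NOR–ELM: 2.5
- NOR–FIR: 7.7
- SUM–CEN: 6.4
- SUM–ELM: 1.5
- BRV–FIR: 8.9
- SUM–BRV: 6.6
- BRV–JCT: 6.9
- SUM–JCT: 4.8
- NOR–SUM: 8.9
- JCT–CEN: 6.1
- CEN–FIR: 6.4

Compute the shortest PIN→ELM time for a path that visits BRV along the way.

13 min

Shortest PIN→BRV: PIN–BRV = 4.9
Shortest BRV→ELM: BRV–SUM–ELM = 8.1
Total via BRV: 4.9 + 8.1 = 13 min.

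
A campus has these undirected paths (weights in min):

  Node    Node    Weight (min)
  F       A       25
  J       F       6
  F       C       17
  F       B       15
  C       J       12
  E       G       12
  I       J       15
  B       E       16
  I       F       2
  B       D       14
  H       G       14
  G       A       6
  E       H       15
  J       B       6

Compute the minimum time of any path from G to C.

46 min

Candidate routes:
G–A–F–C: 6+25+17 = 48
G–E–B–J–C: 12+16+6+12 = 46
G–A–F–J–C: 6+25+6+12 = 49
The minimum is 46 min via G–E–B–J–C.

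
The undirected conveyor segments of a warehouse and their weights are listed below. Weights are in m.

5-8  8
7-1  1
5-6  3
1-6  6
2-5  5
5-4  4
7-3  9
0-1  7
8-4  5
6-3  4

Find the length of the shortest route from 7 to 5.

10 m

Compare a few routes:
7 - 1 - 6 - 5: 1+6+3 = 10
7 - 3 - 6 - 5: 9+4+3 = 16
The minimum is 10 m via 7 - 1 - 6 - 5.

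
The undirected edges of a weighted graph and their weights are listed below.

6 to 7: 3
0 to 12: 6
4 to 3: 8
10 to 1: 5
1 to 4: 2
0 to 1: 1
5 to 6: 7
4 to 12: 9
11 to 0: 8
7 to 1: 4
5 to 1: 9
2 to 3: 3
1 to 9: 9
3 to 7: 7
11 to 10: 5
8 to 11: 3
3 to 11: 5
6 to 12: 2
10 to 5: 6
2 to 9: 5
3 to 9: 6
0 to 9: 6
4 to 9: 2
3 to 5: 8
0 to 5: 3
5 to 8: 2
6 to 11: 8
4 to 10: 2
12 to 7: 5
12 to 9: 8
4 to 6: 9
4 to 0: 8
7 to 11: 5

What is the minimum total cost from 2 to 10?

9

Settle nodes by increasing distance from 2:
2: 0
3: 3  (via 2)
9: 5  (via 2)
4: 7  (via 9)
11: 8  (via 3)
1: 9  (via 4)
10: 9  (via 4)
Shortest route: 2–9–4–10 = 9.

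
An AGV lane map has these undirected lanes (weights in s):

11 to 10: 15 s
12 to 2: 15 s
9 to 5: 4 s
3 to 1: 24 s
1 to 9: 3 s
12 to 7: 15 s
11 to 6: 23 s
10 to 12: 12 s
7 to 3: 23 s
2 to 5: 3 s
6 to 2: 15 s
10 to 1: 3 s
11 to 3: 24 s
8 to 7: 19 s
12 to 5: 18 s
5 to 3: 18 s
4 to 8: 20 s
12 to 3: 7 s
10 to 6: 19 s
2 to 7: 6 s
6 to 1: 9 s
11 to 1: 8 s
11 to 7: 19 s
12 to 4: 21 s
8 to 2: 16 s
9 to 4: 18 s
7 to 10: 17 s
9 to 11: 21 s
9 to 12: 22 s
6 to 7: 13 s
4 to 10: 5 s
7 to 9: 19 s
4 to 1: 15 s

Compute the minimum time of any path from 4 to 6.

Candidate routes:
4–10–6: 5+19 = 24
4–10–1–6: 5+3+9 = 17
4–1–6: 15+9 = 24
The minimum is 17 s via 4–10–1–6.

17 s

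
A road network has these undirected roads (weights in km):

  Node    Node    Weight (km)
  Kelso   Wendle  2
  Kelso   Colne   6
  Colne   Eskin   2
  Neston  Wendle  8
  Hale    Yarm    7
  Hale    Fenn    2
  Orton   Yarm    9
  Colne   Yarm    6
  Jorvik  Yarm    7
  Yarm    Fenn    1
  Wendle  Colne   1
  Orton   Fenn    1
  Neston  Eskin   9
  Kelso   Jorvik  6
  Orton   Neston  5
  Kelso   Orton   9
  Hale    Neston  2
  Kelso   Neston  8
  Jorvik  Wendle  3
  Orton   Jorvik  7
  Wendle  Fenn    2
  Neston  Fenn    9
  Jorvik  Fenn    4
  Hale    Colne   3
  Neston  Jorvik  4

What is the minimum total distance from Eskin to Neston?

Candidate routes:
Eskin - Colne - Wendle - Fenn - Hale - Neston: 2+1+2+2+2 = 9
Eskin - Neston: 9 = 9
Eskin - Colne - Wendle - Jorvik - Neston: 2+1+3+4 = 10
Eskin - Colne - Hale - Neston: 2+3+2 = 7
The minimum is 7 km via Eskin - Colne - Hale - Neston.

7 km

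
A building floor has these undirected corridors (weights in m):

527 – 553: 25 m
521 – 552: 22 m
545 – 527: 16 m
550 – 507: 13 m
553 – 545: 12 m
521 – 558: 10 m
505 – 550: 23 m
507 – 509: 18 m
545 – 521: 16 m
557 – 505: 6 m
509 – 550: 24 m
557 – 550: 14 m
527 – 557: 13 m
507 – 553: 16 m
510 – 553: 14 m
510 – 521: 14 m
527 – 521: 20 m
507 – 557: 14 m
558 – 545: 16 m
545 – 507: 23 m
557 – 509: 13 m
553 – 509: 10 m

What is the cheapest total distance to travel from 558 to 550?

Settle nodes by increasing distance from 558:
558: 0
521: 10  (via 558)
545: 16  (via 558)
510: 24  (via 521)
553: 28  (via 545)
527: 30  (via 521)
552: 32  (via 521)
509: 38  (via 553)
507: 39  (via 545)
557: 43  (via 527)
505: 49  (via 557)
550: 52  (via 507)
Shortest route: 558 → 545 → 507 → 550 = 52 m.

52 m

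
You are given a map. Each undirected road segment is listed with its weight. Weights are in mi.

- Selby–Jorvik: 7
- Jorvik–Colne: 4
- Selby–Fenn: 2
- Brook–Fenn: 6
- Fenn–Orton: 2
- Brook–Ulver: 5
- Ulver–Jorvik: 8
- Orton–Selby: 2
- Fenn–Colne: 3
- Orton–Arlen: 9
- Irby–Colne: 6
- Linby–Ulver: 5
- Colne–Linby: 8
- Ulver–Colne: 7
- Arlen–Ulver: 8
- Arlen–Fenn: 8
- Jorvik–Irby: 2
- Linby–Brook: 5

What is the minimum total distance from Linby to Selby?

Candidate routes:
Linby → Brook → Fenn → Selby: 5+6+2 = 13
Linby → Brook → Fenn → Orton → Selby: 5+6+2+2 = 15
Linby → Colne → Fenn → Orton → Selby: 8+3+2+2 = 15
Cheapest is Linby → Brook → Fenn → Selby at 13 mi.

13 mi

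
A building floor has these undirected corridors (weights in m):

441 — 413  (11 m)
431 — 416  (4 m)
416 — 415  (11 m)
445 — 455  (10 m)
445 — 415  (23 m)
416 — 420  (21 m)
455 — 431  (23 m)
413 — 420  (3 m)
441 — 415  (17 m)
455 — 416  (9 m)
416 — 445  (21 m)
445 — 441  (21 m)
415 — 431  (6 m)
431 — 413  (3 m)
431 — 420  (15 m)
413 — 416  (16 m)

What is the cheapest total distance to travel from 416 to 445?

19 m

Settle nodes by increasing distance from 416:
416: 0
431: 4  (via 416)
413: 7  (via 431)
455: 9  (via 416)
415: 10  (via 431)
420: 10  (via 413)
441: 18  (via 413)
445: 19  (via 455)
Shortest route: 416–455–445 = 19 m.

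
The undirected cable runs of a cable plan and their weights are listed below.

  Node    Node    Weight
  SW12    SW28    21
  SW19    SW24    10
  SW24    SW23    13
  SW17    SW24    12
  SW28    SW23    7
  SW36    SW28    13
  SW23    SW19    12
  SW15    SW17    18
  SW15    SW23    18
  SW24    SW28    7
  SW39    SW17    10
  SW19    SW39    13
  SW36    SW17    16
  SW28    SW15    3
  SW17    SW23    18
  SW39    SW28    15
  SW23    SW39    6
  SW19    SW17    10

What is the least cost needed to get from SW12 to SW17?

Enumerating some paths:
SW12 → SW28 → SW23 → SW17: 21+7+18 = 46
SW12 → SW28 → SW15 → SW17: 21+3+18 = 42
SW12 → SW28 → SW23 → SW39 → SW17: 21+7+6+10 = 44
SW12 → SW28 → SW24 → SW17: 21+7+12 = 40
The minimum is 40 via SW12 → SW28 → SW24 → SW17.

40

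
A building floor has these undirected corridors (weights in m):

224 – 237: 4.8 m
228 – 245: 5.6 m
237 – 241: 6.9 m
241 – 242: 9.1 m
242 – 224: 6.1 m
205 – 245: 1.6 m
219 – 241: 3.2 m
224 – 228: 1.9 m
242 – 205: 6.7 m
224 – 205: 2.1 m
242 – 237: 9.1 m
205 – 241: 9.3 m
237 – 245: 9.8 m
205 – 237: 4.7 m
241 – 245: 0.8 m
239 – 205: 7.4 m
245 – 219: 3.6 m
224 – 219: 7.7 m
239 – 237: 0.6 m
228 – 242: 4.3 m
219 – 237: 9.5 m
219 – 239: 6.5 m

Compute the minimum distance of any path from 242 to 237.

9.1 m

Compare a few routes:
242 - 224 - 237: 6.1+4.8 = 10.9
242 - 237: 9.1 = 9.1
242 - 228 - 224 - 237: 4.3+1.9+4.8 = 11
The minimum is 9.1 m via 242 - 237.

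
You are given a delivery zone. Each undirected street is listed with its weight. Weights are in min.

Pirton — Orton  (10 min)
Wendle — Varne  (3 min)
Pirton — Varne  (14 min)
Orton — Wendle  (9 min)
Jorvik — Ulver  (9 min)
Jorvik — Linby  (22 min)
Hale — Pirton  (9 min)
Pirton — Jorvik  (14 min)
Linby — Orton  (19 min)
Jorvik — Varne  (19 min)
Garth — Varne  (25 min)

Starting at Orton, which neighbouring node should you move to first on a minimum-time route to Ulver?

Candidate routes:
Orton → Linby → Jorvik → Ulver: 19+22+9 = 50
Orton → Wendle → Varne → Jorvik → Ulver: 9+3+19+9 = 40
Orton → Pirton → Jorvik → Ulver: 10+14+9 = 33
Orton → Wendle → Varne → Pirton → Jorvik → Ulver: 9+3+14+14+9 = 49
Cheapest is Orton → Pirton → Jorvik → Ulver at 33 min.
So from Orton the first move is to Pirton.

Pirton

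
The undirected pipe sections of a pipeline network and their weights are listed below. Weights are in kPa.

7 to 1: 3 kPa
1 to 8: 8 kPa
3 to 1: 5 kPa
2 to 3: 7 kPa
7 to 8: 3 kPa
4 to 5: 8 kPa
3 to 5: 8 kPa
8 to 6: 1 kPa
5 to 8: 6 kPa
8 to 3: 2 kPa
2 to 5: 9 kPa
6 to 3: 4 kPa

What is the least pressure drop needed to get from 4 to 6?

15 kPa

Shortest distances from 4:
4: 0
5: 8  (via 4)
8: 14  (via 5)
6: 15  (via 8)
Shortest route: 4 → 5 → 8 → 6 = 15 kPa.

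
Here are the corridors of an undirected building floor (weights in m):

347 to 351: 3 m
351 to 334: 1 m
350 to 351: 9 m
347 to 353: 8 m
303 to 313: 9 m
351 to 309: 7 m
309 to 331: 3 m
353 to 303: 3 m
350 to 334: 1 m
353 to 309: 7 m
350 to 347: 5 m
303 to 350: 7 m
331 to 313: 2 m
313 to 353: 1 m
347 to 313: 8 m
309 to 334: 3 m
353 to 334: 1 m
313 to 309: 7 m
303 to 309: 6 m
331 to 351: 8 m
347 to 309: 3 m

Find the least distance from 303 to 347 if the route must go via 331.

12 m

Best 303 to 331: 303–353–313–331 costing 6
Shortest 331→347: 331–309–347 = 6
Total via 331: 6 + 6 = 12 m.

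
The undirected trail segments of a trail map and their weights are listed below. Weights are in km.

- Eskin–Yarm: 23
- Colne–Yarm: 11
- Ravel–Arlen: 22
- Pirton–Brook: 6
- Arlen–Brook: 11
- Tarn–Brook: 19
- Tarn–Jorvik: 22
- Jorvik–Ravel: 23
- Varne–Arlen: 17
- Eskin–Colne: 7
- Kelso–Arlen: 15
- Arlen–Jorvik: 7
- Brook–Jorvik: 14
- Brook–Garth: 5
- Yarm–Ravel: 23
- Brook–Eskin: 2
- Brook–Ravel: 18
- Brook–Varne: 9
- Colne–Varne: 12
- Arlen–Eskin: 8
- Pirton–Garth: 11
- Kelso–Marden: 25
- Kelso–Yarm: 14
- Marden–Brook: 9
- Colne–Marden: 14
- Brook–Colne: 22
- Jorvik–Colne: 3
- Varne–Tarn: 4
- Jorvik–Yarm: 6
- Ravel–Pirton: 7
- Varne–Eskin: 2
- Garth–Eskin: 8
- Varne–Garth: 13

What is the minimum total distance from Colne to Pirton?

Compare a few routes:
Colne → Eskin → Varne → Brook → Pirton: 7+2+9+6 = 24
Colne → Varne → Eskin → Brook → Pirton: 12+2+2+6 = 22
Colne → Jorvik → Brook → Pirton: 3+14+6 = 23
Colne → Eskin → Brook → Pirton: 7+2+6 = 15
Cheapest is Colne → Eskin → Brook → Pirton at 15 km.

15 km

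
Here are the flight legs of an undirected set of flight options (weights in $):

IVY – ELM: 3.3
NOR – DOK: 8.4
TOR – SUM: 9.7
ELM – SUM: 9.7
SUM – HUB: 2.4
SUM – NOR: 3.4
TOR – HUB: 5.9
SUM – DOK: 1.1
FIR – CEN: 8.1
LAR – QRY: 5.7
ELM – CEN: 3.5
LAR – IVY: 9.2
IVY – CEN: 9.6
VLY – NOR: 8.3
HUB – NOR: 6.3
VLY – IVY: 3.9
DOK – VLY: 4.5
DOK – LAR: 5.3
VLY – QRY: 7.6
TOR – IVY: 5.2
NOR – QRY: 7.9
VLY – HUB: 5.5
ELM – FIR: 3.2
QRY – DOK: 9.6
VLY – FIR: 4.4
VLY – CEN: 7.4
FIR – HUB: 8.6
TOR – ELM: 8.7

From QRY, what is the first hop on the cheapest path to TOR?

VLY

Compare a few routes:
QRY - VLY - HUB - TOR: 7.6+5.5+5.9 = 19
QRY - DOK - SUM - HUB - TOR: 9.6+1.1+2.4+5.9 = 19
QRY - VLY - IVY - TOR: 7.6+3.9+5.2 = 16.7
The minimum is $16.7 via QRY - VLY - IVY - TOR.
So from QRY the first move is to VLY.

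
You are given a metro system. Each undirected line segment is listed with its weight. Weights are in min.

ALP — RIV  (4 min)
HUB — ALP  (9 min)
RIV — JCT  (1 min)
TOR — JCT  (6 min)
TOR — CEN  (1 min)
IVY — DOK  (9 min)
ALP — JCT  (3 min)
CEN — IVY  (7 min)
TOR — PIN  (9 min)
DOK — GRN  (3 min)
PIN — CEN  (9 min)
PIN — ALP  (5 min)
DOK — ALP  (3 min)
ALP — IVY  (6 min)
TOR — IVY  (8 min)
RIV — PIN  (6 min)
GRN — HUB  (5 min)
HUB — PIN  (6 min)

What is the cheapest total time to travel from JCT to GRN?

9 min

Candidate routes:
JCT - ALP - HUB - GRN: 3+9+5 = 17
JCT - ALP - DOK - GRN: 3+3+3 = 9
JCT - RIV - ALP - DOK - GRN: 1+4+3+3 = 11
JCT - RIV - PIN - ALP - DOK - GRN: 1+6+5+3+3 = 18
The minimum is 9 min via JCT - ALP - DOK - GRN.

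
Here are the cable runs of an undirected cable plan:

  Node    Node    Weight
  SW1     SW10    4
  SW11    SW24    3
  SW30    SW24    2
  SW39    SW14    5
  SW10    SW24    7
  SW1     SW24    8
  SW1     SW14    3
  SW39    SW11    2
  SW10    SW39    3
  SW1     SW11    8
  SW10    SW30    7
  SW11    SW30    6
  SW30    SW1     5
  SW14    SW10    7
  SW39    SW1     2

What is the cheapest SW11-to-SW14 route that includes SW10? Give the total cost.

Best SW11 to SW10: SW11 → SW39 → SW10 costing 5
Best SW10 to SW14: SW10 → SW14 costing 7
Total via SW10: 5 + 7 = 12.

12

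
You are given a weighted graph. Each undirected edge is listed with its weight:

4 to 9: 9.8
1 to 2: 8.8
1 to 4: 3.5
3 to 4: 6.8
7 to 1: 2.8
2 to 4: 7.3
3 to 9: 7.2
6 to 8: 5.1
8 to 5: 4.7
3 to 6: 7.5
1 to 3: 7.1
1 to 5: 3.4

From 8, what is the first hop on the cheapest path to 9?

6

Compare a few routes:
8–5–1–4–9: 4.7+3.4+3.5+9.8 = 21.4
8–6–3–9: 5.1+7.5+7.2 = 19.8
The minimum is 19.8 via 8–6–3–9.
So from 8 the first move is to 6.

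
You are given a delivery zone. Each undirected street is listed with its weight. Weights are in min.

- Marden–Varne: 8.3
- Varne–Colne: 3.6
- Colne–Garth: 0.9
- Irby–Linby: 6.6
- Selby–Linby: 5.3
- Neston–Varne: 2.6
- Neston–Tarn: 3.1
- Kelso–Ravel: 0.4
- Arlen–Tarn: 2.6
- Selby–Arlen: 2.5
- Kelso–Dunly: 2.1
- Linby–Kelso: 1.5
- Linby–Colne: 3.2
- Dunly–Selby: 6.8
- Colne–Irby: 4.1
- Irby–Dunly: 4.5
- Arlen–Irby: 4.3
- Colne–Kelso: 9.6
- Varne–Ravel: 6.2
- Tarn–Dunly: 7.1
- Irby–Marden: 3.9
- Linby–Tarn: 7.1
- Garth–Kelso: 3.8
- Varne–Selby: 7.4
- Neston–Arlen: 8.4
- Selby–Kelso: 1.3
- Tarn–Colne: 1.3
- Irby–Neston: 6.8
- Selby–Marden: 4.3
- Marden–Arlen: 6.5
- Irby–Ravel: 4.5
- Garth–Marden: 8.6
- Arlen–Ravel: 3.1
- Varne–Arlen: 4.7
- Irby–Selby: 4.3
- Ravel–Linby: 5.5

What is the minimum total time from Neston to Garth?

Running Dijkstra from Neston:
Neston: 0
Varne: 2.6  (via Neston)
Tarn: 3.1  (via Neston)
Colne: 4.4  (via Tarn)
Garth: 5.3  (via Colne)
Shortest route: Neston → Tarn → Colne → Garth = 5.3 min.

5.3 min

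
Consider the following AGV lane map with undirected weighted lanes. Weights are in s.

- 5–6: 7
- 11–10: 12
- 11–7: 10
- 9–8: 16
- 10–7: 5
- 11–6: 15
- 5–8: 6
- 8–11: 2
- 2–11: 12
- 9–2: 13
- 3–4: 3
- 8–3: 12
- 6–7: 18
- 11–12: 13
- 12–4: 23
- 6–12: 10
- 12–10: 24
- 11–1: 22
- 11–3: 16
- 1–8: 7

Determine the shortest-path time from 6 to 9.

Enumerating some paths:
6 - 5 - 8 - 9: 7+6+16 = 29
6 - 11 - 8 - 9: 15+2+16 = 33
Cheapest is 6 - 5 - 8 - 9 at 29 s.

29 s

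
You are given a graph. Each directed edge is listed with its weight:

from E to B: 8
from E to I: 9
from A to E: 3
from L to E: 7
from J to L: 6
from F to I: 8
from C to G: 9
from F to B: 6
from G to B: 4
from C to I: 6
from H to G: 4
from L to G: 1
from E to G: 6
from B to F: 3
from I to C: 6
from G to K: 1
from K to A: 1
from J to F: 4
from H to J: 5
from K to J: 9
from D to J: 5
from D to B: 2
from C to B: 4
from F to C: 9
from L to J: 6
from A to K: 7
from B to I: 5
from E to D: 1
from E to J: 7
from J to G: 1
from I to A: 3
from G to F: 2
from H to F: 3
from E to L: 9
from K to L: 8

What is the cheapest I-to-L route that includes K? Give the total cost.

Shortest I→K: I → A → K = 10
Shortest K→L: K → L = 8
Total via K: 10 + 8 = 18.

18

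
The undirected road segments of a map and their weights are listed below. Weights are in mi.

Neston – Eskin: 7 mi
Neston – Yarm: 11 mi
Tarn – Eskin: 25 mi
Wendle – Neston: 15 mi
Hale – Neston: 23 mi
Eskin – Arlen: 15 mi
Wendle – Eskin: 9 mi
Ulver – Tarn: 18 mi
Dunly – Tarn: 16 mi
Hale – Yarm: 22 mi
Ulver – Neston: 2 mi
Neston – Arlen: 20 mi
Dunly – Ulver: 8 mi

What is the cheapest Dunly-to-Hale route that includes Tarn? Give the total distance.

Shortest Dunly→Tarn: Dunly → Tarn = 16
Shortest Tarn→Hale: Tarn → Ulver → Neston → Hale = 43
Total via Tarn: 16 + 43 = 59 mi.

59 mi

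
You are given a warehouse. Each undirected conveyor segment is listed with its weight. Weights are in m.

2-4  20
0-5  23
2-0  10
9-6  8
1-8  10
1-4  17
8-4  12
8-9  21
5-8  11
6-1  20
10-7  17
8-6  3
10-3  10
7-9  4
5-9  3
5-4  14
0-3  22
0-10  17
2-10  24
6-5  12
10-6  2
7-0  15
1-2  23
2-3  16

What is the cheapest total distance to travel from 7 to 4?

Enumerating some paths:
7 → 9 → 6 → 8 → 4: 4+8+3+12 = 27
7 → 9 → 5 → 8 → 4: 4+3+11+12 = 30
7 → 9 → 5 → 4: 4+3+14 = 21
The minimum is 21 m via 7 → 9 → 5 → 4.

21 m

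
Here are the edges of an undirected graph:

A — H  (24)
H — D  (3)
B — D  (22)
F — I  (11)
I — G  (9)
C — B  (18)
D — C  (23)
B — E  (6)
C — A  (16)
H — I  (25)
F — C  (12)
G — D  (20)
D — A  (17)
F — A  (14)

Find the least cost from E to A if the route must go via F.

Best E to F: E–B–C–F costing 36
Shortest F→A: F–A = 14
Total via F: 36 + 14 = 50.

50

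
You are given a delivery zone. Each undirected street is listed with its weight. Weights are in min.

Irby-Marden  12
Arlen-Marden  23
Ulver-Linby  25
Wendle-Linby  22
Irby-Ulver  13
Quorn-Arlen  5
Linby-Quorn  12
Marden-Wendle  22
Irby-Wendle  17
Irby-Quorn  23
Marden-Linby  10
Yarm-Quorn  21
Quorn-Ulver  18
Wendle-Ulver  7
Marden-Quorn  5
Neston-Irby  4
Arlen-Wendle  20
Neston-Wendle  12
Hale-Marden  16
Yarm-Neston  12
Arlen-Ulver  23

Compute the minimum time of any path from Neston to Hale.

Candidate routes:
Neston–Irby–Marden–Hale: 4+12+16 = 32
Neston–Irby–Quorn–Marden–Hale: 4+23+5+16 = 48
Cheapest is Neston–Irby–Marden–Hale at 32 min.

32 min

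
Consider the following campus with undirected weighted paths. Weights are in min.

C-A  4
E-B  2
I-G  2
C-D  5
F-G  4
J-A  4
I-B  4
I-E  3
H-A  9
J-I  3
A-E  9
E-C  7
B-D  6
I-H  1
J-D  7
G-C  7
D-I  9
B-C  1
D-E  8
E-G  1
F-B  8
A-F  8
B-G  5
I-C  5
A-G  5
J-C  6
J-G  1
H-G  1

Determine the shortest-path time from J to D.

Running Dijkstra from J:
J: 0
G: 1  (via J)
E: 2  (via G)
H: 2  (via G)
I: 3  (via J)
A: 4  (via J)
B: 4  (via E)
C: 5  (via B)
F: 5  (via G)
D: 7  (via J)
Shortest route: J → D = 7 min.

7 min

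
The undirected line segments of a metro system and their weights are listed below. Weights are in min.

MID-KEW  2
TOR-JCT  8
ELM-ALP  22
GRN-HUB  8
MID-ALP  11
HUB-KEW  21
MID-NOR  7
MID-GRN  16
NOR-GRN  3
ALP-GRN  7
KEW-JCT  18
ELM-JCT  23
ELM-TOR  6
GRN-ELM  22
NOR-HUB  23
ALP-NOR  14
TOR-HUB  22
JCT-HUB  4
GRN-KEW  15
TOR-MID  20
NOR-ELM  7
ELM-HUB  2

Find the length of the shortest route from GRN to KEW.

12 min

Running Dijkstra from GRN:
GRN: 0
NOR: 3  (via GRN)
ALP: 7  (via GRN)
HUB: 8  (via GRN)
MID: 10  (via NOR)
ELM: 10  (via NOR)
JCT: 12  (via HUB)
KEW: 12  (via MID)
Shortest route: GRN → NOR → MID → KEW = 12 min.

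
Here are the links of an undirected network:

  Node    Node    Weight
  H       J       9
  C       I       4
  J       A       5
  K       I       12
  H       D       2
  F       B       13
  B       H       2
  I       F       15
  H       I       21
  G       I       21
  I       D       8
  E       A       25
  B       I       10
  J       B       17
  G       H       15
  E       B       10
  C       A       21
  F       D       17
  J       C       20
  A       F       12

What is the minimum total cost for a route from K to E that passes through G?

60

Shortest K→G: K–I–G = 33
Best G to E: G–H–B–E costing 27
Total via G: 33 + 27 = 60.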